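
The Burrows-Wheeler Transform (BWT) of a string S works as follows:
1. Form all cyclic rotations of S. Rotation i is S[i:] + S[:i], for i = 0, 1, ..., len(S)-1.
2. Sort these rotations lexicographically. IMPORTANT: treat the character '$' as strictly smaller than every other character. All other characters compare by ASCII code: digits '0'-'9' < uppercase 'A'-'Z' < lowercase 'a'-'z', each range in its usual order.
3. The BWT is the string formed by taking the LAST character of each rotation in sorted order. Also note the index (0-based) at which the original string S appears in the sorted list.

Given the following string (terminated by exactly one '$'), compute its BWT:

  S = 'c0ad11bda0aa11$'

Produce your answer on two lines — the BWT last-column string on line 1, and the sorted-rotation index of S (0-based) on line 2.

All 15 rotations (rotation i = S[i:]+S[:i]):
  rot[0] = c0ad11bda0aa11$
  rot[1] = 0ad11bda0aa11$c
  rot[2] = ad11bda0aa11$c0
  rot[3] = d11bda0aa11$c0a
  rot[4] = 11bda0aa11$c0ad
  rot[5] = 1bda0aa11$c0ad1
  rot[6] = bda0aa11$c0ad11
  rot[7] = da0aa11$c0ad11b
  rot[8] = a0aa11$c0ad11bd
  rot[9] = 0aa11$c0ad11bda
  rot[10] = aa11$c0ad11bda0
  rot[11] = a11$c0ad11bda0a
  rot[12] = 11$c0ad11bda0aa
  rot[13] = 1$c0ad11bda0aa1
  rot[14] = $c0ad11bda0aa11
Sorted (with $ < everything):
  sorted[0] = $c0ad11bda0aa11  (last char: '1')
  sorted[1] = 0aa11$c0ad11bda  (last char: 'a')
  sorted[2] = 0ad11bda0aa11$c  (last char: 'c')
  sorted[3] = 1$c0ad11bda0aa1  (last char: '1')
  sorted[4] = 11$c0ad11bda0aa  (last char: 'a')
  sorted[5] = 11bda0aa11$c0ad  (last char: 'd')
  sorted[6] = 1bda0aa11$c0ad1  (last char: '1')
  sorted[7] = a0aa11$c0ad11bd  (last char: 'd')
  sorted[8] = a11$c0ad11bda0a  (last char: 'a')
  sorted[9] = aa11$c0ad11bda0  (last char: '0')
  sorted[10] = ad11bda0aa11$c0  (last char: '0')
  sorted[11] = bda0aa11$c0ad11  (last char: '1')
  sorted[12] = c0ad11bda0aa11$  (last char: '$')
  sorted[13] = d11bda0aa11$c0a  (last char: 'a')
  sorted[14] = da0aa11$c0ad11b  (last char: 'b')
Last column: 1ac1ad1da001$ab
Original string S is at sorted index 12

Answer: 1ac1ad1da001$ab
12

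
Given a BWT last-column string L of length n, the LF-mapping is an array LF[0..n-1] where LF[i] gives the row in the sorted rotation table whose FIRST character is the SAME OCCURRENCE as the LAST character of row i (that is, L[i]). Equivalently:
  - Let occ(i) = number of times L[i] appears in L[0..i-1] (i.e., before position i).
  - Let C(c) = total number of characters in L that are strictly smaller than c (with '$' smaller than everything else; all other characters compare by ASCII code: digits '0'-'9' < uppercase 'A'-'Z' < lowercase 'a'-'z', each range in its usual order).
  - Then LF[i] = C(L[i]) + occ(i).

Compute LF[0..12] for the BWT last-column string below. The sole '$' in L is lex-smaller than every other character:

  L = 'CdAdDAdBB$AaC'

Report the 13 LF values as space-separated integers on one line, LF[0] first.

Char counts: '$':1, 'A':3, 'B':2, 'C':2, 'D':1, 'a':1, 'd':3
C (first-col start): C('$')=0, C('A')=1, C('B')=4, C('C')=6, C('D')=8, C('a')=9, C('d')=10
L[0]='C': occ=0, LF[0]=C('C')+0=6+0=6
L[1]='d': occ=0, LF[1]=C('d')+0=10+0=10
L[2]='A': occ=0, LF[2]=C('A')+0=1+0=1
L[3]='d': occ=1, LF[3]=C('d')+1=10+1=11
L[4]='D': occ=0, LF[4]=C('D')+0=8+0=8
L[5]='A': occ=1, LF[5]=C('A')+1=1+1=2
L[6]='d': occ=2, LF[6]=C('d')+2=10+2=12
L[7]='B': occ=0, LF[7]=C('B')+0=4+0=4
L[8]='B': occ=1, LF[8]=C('B')+1=4+1=5
L[9]='$': occ=0, LF[9]=C('$')+0=0+0=0
L[10]='A': occ=2, LF[10]=C('A')+2=1+2=3
L[11]='a': occ=0, LF[11]=C('a')+0=9+0=9
L[12]='C': occ=1, LF[12]=C('C')+1=6+1=7

Answer: 6 10 1 11 8 2 12 4 5 0 3 9 7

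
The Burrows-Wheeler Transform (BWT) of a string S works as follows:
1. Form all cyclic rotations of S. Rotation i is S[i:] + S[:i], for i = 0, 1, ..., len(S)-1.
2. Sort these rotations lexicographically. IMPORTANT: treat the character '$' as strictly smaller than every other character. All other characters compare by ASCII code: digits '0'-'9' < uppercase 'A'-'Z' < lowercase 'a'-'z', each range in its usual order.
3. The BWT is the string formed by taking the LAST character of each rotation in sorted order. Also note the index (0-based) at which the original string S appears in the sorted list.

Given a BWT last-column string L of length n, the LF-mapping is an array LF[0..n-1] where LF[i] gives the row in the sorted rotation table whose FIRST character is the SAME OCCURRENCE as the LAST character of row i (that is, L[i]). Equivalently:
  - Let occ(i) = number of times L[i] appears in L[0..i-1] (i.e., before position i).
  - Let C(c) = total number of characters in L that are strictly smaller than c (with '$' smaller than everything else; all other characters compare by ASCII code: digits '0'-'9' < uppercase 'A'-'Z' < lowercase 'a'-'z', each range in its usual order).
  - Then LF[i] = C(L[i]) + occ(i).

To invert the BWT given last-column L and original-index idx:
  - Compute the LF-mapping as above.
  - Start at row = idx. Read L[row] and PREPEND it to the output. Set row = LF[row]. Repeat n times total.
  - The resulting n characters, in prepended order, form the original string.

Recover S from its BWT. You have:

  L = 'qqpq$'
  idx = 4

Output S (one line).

LF mapping: 2 3 1 4 0
Walk LF starting at row 4, prepending L[row]:
  step 1: row=4, L[4]='$', prepend. Next row=LF[4]=0
  step 2: row=0, L[0]='q', prepend. Next row=LF[0]=2
  step 3: row=2, L[2]='p', prepend. Next row=LF[2]=1
  step 4: row=1, L[1]='q', prepend. Next row=LF[1]=3
  step 5: row=3, L[3]='q', prepend. Next row=LF[3]=4
Reversed output: qqpq$

Answer: qqpq$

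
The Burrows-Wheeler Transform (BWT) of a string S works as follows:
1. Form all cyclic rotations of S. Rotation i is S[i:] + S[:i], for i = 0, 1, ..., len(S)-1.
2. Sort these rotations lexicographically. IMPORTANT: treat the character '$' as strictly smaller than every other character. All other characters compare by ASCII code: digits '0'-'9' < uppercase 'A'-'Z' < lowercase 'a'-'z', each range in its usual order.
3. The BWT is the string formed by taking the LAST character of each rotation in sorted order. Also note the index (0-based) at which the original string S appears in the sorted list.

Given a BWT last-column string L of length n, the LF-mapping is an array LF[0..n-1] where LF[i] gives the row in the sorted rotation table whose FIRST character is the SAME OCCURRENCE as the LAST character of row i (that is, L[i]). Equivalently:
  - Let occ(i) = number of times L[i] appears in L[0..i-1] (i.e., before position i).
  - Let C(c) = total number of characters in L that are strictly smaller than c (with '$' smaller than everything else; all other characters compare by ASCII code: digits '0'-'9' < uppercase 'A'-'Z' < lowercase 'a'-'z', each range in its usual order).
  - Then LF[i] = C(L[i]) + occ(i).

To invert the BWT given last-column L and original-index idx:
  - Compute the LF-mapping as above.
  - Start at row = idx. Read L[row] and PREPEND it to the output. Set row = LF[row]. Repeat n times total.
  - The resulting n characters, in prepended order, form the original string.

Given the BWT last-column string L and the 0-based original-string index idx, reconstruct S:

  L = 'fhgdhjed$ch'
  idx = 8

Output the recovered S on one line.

Answer: hegddhchjf$

Derivation:
LF mapping: 5 7 6 2 8 10 4 3 0 1 9
Walk LF starting at row 8, prepending L[row]:
  step 1: row=8, L[8]='$', prepend. Next row=LF[8]=0
  step 2: row=0, L[0]='f', prepend. Next row=LF[0]=5
  step 3: row=5, L[5]='j', prepend. Next row=LF[5]=10
  step 4: row=10, L[10]='h', prepend. Next row=LF[10]=9
  step 5: row=9, L[9]='c', prepend. Next row=LF[9]=1
  step 6: row=1, L[1]='h', prepend. Next row=LF[1]=7
  step 7: row=7, L[7]='d', prepend. Next row=LF[7]=3
  step 8: row=3, L[3]='d', prepend. Next row=LF[3]=2
  step 9: row=2, L[2]='g', prepend. Next row=LF[2]=6
  step 10: row=6, L[6]='e', prepend. Next row=LF[6]=4
  step 11: row=4, L[4]='h', prepend. Next row=LF[4]=8
Reversed output: hegddhchjf$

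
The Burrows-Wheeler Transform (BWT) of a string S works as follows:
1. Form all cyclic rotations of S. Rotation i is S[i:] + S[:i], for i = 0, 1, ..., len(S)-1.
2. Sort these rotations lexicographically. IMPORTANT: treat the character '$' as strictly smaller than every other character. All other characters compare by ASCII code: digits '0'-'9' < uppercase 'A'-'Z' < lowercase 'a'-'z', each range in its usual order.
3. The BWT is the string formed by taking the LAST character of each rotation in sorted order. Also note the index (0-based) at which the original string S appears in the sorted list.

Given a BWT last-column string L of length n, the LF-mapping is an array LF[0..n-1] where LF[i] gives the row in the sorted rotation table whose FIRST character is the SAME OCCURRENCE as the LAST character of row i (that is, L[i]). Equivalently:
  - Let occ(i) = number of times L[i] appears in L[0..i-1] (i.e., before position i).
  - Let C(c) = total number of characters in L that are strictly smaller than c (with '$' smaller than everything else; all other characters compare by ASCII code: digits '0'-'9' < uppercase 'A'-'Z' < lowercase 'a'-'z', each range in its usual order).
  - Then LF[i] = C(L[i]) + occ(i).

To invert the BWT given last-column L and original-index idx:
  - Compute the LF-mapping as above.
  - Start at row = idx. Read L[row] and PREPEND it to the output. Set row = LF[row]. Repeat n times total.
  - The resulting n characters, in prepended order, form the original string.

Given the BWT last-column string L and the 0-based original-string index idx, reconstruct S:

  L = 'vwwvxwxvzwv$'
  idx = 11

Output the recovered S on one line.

Answer: zwxvxwvvwwv$

Derivation:
LF mapping: 1 5 6 2 9 7 10 3 11 8 4 0
Walk LF starting at row 11, prepending L[row]:
  step 1: row=11, L[11]='$', prepend. Next row=LF[11]=0
  step 2: row=0, L[0]='v', prepend. Next row=LF[0]=1
  step 3: row=1, L[1]='w', prepend. Next row=LF[1]=5
  step 4: row=5, L[5]='w', prepend. Next row=LF[5]=7
  step 5: row=7, L[7]='v', prepend. Next row=LF[7]=3
  step 6: row=3, L[3]='v', prepend. Next row=LF[3]=2
  step 7: row=2, L[2]='w', prepend. Next row=LF[2]=6
  step 8: row=6, L[6]='x', prepend. Next row=LF[6]=10
  step 9: row=10, L[10]='v', prepend. Next row=LF[10]=4
  step 10: row=4, L[4]='x', prepend. Next row=LF[4]=9
  step 11: row=9, L[9]='w', prepend. Next row=LF[9]=8
  step 12: row=8, L[8]='z', prepend. Next row=LF[8]=11
Reversed output: zwxvxwvvwwv$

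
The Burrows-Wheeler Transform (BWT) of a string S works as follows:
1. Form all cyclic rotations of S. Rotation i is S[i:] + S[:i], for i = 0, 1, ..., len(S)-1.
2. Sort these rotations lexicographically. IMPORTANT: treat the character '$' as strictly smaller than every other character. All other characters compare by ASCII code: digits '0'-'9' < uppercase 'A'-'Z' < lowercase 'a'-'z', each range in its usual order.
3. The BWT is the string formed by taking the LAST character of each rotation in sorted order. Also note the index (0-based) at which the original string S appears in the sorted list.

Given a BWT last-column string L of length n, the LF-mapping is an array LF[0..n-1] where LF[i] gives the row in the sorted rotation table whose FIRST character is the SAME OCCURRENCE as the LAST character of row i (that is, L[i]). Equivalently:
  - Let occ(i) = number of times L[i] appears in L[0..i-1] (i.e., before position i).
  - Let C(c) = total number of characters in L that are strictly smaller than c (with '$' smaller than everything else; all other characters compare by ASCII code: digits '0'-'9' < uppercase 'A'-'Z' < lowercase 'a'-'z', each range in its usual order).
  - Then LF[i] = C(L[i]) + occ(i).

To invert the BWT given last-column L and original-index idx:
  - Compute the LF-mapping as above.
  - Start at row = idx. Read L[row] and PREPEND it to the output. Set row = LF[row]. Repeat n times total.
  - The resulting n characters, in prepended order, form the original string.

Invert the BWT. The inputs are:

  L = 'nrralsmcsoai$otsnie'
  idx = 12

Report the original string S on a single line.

LF mapping: 9 13 14 1 7 15 8 3 16 11 2 5 0 12 18 17 10 6 4
Walk LF starting at row 12, prepending L[row]:
  step 1: row=12, L[12]='$', prepend. Next row=LF[12]=0
  step 2: row=0, L[0]='n', prepend. Next row=LF[0]=9
  step 3: row=9, L[9]='o', prepend. Next row=LF[9]=11
  step 4: row=11, L[11]='i', prepend. Next row=LF[11]=5
  step 5: row=5, L[5]='s', prepend. Next row=LF[5]=15
  step 6: row=15, L[15]='s', prepend. Next row=LF[15]=17
  step 7: row=17, L[17]='i', prepend. Next row=LF[17]=6
  step 8: row=6, L[6]='m', prepend. Next row=LF[6]=8
  step 9: row=8, L[8]='s', prepend. Next row=LF[8]=16
  step 10: row=16, L[16]='n', prepend. Next row=LF[16]=10
  step 11: row=10, L[10]='a', prepend. Next row=LF[10]=2
  step 12: row=2, L[2]='r', prepend. Next row=LF[2]=14
  step 13: row=14, L[14]='t', prepend. Next row=LF[14]=18
  step 14: row=18, L[18]='e', prepend. Next row=LF[18]=4
  step 15: row=4, L[4]='l', prepend. Next row=LF[4]=7
  step 16: row=7, L[7]='c', prepend. Next row=LF[7]=3
  step 17: row=3, L[3]='a', prepend. Next row=LF[3]=1
  step 18: row=1, L[1]='r', prepend. Next row=LF[1]=13
  step 19: row=13, L[13]='o', prepend. Next row=LF[13]=12
Reversed output: oracletransmission$

Answer: oracletransmission$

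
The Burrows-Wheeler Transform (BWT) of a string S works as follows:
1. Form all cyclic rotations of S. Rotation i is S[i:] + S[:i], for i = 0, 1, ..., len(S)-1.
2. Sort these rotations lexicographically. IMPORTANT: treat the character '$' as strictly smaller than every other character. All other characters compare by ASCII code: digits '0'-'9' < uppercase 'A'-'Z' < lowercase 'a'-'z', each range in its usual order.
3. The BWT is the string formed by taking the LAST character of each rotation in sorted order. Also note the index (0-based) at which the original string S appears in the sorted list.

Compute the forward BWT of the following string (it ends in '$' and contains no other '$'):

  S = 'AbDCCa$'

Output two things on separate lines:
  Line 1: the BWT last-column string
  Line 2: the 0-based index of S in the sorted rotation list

Answer: a$DCbCA
1

Derivation:
All 7 rotations (rotation i = S[i:]+S[:i]):
  rot[0] = AbDCCa$
  rot[1] = bDCCa$A
  rot[2] = DCCa$Ab
  rot[3] = CCa$AbD
  rot[4] = Ca$AbDC
  rot[5] = a$AbDCC
  rot[6] = $AbDCCa
Sorted (with $ < everything):
  sorted[0] = $AbDCCa  (last char: 'a')
  sorted[1] = AbDCCa$  (last char: '$')
  sorted[2] = CCa$AbD  (last char: 'D')
  sorted[3] = Ca$AbDC  (last char: 'C')
  sorted[4] = DCCa$Ab  (last char: 'b')
  sorted[5] = a$AbDCC  (last char: 'C')
  sorted[6] = bDCCa$A  (last char: 'A')
Last column: a$DCbCA
Original string S is at sorted index 1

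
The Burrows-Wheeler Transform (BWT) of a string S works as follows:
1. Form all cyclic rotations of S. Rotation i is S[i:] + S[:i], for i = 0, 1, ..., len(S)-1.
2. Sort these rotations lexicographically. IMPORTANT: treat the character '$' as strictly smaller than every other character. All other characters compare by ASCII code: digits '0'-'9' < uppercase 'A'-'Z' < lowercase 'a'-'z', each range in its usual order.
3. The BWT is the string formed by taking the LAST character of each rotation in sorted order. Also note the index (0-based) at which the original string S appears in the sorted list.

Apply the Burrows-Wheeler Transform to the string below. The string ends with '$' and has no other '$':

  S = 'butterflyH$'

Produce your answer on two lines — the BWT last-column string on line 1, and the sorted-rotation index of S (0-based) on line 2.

All 11 rotations (rotation i = S[i:]+S[:i]):
  rot[0] = butterflyH$
  rot[1] = utterflyH$b
  rot[2] = tterflyH$bu
  rot[3] = terflyH$but
  rot[4] = erflyH$butt
  rot[5] = rflyH$butte
  rot[6] = flyH$butter
  rot[7] = lyH$butterf
  rot[8] = yH$butterfl
  rot[9] = H$butterfly
  rot[10] = $butterflyH
Sorted (with $ < everything):
  sorted[0] = $butterflyH  (last char: 'H')
  sorted[1] = H$butterfly  (last char: 'y')
  sorted[2] = butterflyH$  (last char: '$')
  sorted[3] = erflyH$butt  (last char: 't')
  sorted[4] = flyH$butter  (last char: 'r')
  sorted[5] = lyH$butterf  (last char: 'f')
  sorted[6] = rflyH$butte  (last char: 'e')
  sorted[7] = terflyH$but  (last char: 't')
  sorted[8] = tterflyH$bu  (last char: 'u')
  sorted[9] = utterflyH$b  (last char: 'b')
  sorted[10] = yH$butterfl  (last char: 'l')
Last column: Hy$trfetubl
Original string S is at sorted index 2

Answer: Hy$trfetubl
2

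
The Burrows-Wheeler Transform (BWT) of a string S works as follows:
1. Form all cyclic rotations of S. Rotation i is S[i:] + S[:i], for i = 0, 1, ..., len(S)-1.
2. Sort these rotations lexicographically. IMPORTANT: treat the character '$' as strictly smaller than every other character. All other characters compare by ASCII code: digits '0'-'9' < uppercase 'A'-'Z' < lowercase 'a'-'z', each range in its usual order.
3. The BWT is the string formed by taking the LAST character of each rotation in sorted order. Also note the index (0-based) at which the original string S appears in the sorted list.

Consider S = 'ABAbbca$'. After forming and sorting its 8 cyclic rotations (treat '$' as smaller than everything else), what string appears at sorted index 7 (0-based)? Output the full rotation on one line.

All 8 rotations (rotation i = S[i:]+S[:i]):
  rot[0] = ABAbbca$
  rot[1] = BAbbca$A
  rot[2] = Abbca$AB
  rot[3] = bbca$ABA
  rot[4] = bca$ABAb
  rot[5] = ca$ABAbb
  rot[6] = a$ABAbbc
  rot[7] = $ABAbbca
Sorted (with $ < everything):
  sorted[0] = $ABAbbca
  sorted[1] = ABAbbca$
  sorted[2] = Abbca$AB
  sorted[3] = BAbbca$A
  sorted[4] = a$ABAbbc
  sorted[5] = bbca$ABA
  sorted[6] = bca$ABAb
  sorted[7] = ca$ABAbb
sorted[7] = ca$ABAbb

Answer: ca$ABAbb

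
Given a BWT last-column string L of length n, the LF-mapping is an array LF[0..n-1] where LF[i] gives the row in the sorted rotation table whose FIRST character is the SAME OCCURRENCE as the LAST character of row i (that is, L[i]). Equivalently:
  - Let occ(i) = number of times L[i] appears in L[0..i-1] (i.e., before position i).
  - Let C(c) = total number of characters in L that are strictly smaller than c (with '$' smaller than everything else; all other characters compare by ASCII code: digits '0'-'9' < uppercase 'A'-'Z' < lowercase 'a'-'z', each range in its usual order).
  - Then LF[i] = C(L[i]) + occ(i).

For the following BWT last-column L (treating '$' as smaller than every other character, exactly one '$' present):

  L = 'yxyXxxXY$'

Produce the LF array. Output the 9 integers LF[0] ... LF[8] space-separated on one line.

Char counts: '$':1, 'X':2, 'Y':1, 'x':3, 'y':2
C (first-col start): C('$')=0, C('X')=1, C('Y')=3, C('x')=4, C('y')=7
L[0]='y': occ=0, LF[0]=C('y')+0=7+0=7
L[1]='x': occ=0, LF[1]=C('x')+0=4+0=4
L[2]='y': occ=1, LF[2]=C('y')+1=7+1=8
L[3]='X': occ=0, LF[3]=C('X')+0=1+0=1
L[4]='x': occ=1, LF[4]=C('x')+1=4+1=5
L[5]='x': occ=2, LF[5]=C('x')+2=4+2=6
L[6]='X': occ=1, LF[6]=C('X')+1=1+1=2
L[7]='Y': occ=0, LF[7]=C('Y')+0=3+0=3
L[8]='$': occ=0, LF[8]=C('$')+0=0+0=0

Answer: 7 4 8 1 5 6 2 3 0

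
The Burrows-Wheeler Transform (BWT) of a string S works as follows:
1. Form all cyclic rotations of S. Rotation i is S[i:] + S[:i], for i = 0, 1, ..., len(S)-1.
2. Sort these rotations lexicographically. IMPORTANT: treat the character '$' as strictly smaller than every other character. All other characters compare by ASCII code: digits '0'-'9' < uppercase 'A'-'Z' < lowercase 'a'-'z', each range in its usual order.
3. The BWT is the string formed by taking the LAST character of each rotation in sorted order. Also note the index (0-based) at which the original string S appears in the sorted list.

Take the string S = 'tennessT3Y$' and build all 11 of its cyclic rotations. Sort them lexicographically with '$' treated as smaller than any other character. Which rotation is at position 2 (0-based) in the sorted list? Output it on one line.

Answer: T3Y$tenness

Derivation:
All 11 rotations (rotation i = S[i:]+S[:i]):
  rot[0] = tennessT3Y$
  rot[1] = ennessT3Y$t
  rot[2] = nnessT3Y$te
  rot[3] = nessT3Y$ten
  rot[4] = essT3Y$tenn
  rot[5] = ssT3Y$tenne
  rot[6] = sT3Y$tennes
  rot[7] = T3Y$tenness
  rot[8] = 3Y$tennessT
  rot[9] = Y$tennessT3
  rot[10] = $tennessT3Y
Sorted (with $ < everything):
  sorted[0] = $tennessT3Y
  sorted[1] = 3Y$tennessT
  sorted[2] = T3Y$tenness
  sorted[3] = Y$tennessT3
  sorted[4] = ennessT3Y$t
  sorted[5] = essT3Y$tenn
  sorted[6] = nessT3Y$ten
  sorted[7] = nnessT3Y$te
  sorted[8] = sT3Y$tennes
  sorted[9] = ssT3Y$tenne
  sorted[10] = tennessT3Y$
sorted[2] = T3Y$tenness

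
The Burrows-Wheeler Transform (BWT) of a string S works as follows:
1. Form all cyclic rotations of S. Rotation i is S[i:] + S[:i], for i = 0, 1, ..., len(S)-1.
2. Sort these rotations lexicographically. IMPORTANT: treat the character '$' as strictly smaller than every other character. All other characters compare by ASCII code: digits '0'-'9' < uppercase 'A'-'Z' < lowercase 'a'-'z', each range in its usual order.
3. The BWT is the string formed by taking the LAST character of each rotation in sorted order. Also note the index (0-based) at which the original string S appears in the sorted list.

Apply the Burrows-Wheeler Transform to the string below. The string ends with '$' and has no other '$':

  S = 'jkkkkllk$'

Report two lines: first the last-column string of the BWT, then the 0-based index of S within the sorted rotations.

All 9 rotations (rotation i = S[i:]+S[:i]):
  rot[0] = jkkkkllk$
  rot[1] = kkkkllk$j
  rot[2] = kkkllk$jk
  rot[3] = kkllk$jkk
  rot[4] = kllk$jkkk
  rot[5] = llk$jkkkk
  rot[6] = lk$jkkkkl
  rot[7] = k$jkkkkll
  rot[8] = $jkkkkllk
Sorted (with $ < everything):
  sorted[0] = $jkkkkllk  (last char: 'k')
  sorted[1] = jkkkkllk$  (last char: '$')
  sorted[2] = k$jkkkkll  (last char: 'l')
  sorted[3] = kkkkllk$j  (last char: 'j')
  sorted[4] = kkkllk$jk  (last char: 'k')
  sorted[5] = kkllk$jkk  (last char: 'k')
  sorted[6] = kllk$jkkk  (last char: 'k')
  sorted[7] = lk$jkkkkl  (last char: 'l')
  sorted[8] = llk$jkkkk  (last char: 'k')
Last column: k$ljkkklk
Original string S is at sorted index 1

Answer: k$ljkkklk
1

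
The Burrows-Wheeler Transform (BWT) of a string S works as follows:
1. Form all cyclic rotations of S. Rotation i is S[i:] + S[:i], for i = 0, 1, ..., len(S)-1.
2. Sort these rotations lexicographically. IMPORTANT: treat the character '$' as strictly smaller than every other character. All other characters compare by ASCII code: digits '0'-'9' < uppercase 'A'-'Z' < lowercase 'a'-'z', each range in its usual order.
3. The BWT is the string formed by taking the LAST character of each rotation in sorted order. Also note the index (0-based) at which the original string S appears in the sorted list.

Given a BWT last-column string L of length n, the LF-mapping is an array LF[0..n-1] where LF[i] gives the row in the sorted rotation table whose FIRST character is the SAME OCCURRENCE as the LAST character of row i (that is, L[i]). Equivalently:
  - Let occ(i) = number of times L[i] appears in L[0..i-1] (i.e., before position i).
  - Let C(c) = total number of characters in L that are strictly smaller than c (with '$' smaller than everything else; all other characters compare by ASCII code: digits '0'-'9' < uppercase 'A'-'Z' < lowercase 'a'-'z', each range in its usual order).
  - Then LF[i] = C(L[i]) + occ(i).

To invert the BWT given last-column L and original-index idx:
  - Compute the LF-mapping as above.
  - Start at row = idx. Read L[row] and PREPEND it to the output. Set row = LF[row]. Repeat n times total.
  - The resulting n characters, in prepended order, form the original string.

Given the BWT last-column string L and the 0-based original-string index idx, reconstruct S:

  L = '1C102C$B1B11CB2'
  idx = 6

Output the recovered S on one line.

LF mapping: 2 12 3 1 7 13 0 9 4 10 5 6 14 11 8
Walk LF starting at row 6, prepending L[row]:
  step 1: row=6, L[6]='$', prepend. Next row=LF[6]=0
  step 2: row=0, L[0]='1', prepend. Next row=LF[0]=2
  step 3: row=2, L[2]='1', prepend. Next row=LF[2]=3
  step 4: row=3, L[3]='0', prepend. Next row=LF[3]=1
  step 5: row=1, L[1]='C', prepend. Next row=LF[1]=12
  step 6: row=12, L[12]='C', prepend. Next row=LF[12]=14
  step 7: row=14, L[14]='2', prepend. Next row=LF[14]=8
  step 8: row=8, L[8]='1', prepend. Next row=LF[8]=4
  step 9: row=4, L[4]='2', prepend. Next row=LF[4]=7
  step 10: row=7, L[7]='B', prepend. Next row=LF[7]=9
  step 11: row=9, L[9]='B', prepend. Next row=LF[9]=10
  step 12: row=10, L[10]='1', prepend. Next row=LF[10]=5
  step 13: row=5, L[5]='C', prepend. Next row=LF[5]=13
  step 14: row=13, L[13]='B', prepend. Next row=LF[13]=11
  step 15: row=11, L[11]='1', prepend. Next row=LF[11]=6
Reversed output: 1BC1BB212CC011$

Answer: 1BC1BB212CC011$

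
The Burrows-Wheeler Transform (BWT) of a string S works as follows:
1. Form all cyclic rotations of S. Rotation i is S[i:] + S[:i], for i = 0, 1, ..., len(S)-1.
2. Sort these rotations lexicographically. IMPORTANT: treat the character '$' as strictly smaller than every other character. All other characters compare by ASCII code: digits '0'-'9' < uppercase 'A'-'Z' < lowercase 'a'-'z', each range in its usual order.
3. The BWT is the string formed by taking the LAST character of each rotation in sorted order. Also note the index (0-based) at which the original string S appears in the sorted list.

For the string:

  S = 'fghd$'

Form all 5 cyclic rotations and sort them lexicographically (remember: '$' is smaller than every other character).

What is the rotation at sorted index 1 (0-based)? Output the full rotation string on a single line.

Answer: d$fgh

Derivation:
All 5 rotations (rotation i = S[i:]+S[:i]):
  rot[0] = fghd$
  rot[1] = ghd$f
  rot[2] = hd$fg
  rot[3] = d$fgh
  rot[4] = $fghd
Sorted (with $ < everything):
  sorted[0] = $fghd
  sorted[1] = d$fgh
  sorted[2] = fghd$
  sorted[3] = ghd$f
  sorted[4] = hd$fg
sorted[1] = d$fgh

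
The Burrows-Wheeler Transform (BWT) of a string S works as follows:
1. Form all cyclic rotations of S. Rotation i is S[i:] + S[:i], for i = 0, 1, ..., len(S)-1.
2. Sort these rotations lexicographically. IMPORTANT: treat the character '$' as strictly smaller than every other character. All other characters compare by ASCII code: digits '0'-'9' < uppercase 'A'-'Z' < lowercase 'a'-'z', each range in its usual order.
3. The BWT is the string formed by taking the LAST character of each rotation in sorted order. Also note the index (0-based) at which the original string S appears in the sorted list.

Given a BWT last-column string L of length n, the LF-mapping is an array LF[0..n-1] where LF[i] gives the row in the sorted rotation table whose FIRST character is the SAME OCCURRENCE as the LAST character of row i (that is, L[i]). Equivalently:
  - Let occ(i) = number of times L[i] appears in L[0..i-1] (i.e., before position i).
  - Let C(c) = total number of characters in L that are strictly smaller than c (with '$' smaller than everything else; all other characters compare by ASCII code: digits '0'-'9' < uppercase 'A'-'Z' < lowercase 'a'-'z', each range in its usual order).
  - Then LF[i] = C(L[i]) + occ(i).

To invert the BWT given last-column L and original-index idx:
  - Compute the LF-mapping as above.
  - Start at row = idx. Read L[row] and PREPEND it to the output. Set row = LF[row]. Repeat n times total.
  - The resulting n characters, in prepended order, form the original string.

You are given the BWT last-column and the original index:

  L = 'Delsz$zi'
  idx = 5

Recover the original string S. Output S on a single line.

Answer: sizzleD$

Derivation:
LF mapping: 1 2 4 5 6 0 7 3
Walk LF starting at row 5, prepending L[row]:
  step 1: row=5, L[5]='$', prepend. Next row=LF[5]=0
  step 2: row=0, L[0]='D', prepend. Next row=LF[0]=1
  step 3: row=1, L[1]='e', prepend. Next row=LF[1]=2
  step 4: row=2, L[2]='l', prepend. Next row=LF[2]=4
  step 5: row=4, L[4]='z', prepend. Next row=LF[4]=6
  step 6: row=6, L[6]='z', prepend. Next row=LF[6]=7
  step 7: row=7, L[7]='i', prepend. Next row=LF[7]=3
  step 8: row=3, L[3]='s', prepend. Next row=LF[3]=5
Reversed output: sizzleD$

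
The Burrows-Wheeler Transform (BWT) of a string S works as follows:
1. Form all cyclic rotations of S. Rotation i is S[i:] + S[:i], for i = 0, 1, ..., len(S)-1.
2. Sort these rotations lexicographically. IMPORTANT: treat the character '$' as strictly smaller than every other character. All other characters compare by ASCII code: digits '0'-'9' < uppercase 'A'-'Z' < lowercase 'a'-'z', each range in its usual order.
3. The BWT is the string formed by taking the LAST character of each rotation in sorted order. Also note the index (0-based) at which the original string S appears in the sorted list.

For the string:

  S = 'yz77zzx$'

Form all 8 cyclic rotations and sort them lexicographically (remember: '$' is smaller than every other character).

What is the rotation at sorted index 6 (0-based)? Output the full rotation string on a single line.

All 8 rotations (rotation i = S[i:]+S[:i]):
  rot[0] = yz77zzx$
  rot[1] = z77zzx$y
  rot[2] = 77zzx$yz
  rot[3] = 7zzx$yz7
  rot[4] = zzx$yz77
  rot[5] = zx$yz77z
  rot[6] = x$yz77zz
  rot[7] = $yz77zzx
Sorted (with $ < everything):
  sorted[0] = $yz77zzx
  sorted[1] = 77zzx$yz
  sorted[2] = 7zzx$yz7
  sorted[3] = x$yz77zz
  sorted[4] = yz77zzx$
  sorted[5] = z77zzx$y
  sorted[6] = zx$yz77z
  sorted[7] = zzx$yz77
sorted[6] = zx$yz77z

Answer: zx$yz77z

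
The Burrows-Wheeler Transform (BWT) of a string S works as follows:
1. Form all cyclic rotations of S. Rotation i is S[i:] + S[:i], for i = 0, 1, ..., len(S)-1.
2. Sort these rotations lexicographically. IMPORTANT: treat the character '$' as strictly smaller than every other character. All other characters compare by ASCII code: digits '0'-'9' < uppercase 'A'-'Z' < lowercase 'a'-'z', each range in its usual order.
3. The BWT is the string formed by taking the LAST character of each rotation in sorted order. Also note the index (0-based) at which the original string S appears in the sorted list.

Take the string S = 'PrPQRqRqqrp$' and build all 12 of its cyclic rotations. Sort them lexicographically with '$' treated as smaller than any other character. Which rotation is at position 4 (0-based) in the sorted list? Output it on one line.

All 12 rotations (rotation i = S[i:]+S[:i]):
  rot[0] = PrPQRqRqqrp$
  rot[1] = rPQRqRqqrp$P
  rot[2] = PQRqRqqrp$Pr
  rot[3] = QRqRqqrp$PrP
  rot[4] = RqRqqrp$PrPQ
  rot[5] = qRqqrp$PrPQR
  rot[6] = Rqqrp$PrPQRq
  rot[7] = qqrp$PrPQRqR
  rot[8] = qrp$PrPQRqRq
  rot[9] = rp$PrPQRqRqq
  rot[10] = p$PrPQRqRqqr
  rot[11] = $PrPQRqRqqrp
Sorted (with $ < everything):
  sorted[0] = $PrPQRqRqqrp
  sorted[1] = PQRqRqqrp$Pr
  sorted[2] = PrPQRqRqqrp$
  sorted[3] = QRqRqqrp$PrP
  sorted[4] = RqRqqrp$PrPQ
  sorted[5] = Rqqrp$PrPQRq
  sorted[6] = p$PrPQRqRqqr
  sorted[7] = qRqqrp$PrPQR
  sorted[8] = qqrp$PrPQRqR
  sorted[9] = qrp$PrPQRqRq
  sorted[10] = rPQRqRqqrp$P
  sorted[11] = rp$PrPQRqRqq
sorted[4] = RqRqqrp$PrPQ

Answer: RqRqqrp$PrPQ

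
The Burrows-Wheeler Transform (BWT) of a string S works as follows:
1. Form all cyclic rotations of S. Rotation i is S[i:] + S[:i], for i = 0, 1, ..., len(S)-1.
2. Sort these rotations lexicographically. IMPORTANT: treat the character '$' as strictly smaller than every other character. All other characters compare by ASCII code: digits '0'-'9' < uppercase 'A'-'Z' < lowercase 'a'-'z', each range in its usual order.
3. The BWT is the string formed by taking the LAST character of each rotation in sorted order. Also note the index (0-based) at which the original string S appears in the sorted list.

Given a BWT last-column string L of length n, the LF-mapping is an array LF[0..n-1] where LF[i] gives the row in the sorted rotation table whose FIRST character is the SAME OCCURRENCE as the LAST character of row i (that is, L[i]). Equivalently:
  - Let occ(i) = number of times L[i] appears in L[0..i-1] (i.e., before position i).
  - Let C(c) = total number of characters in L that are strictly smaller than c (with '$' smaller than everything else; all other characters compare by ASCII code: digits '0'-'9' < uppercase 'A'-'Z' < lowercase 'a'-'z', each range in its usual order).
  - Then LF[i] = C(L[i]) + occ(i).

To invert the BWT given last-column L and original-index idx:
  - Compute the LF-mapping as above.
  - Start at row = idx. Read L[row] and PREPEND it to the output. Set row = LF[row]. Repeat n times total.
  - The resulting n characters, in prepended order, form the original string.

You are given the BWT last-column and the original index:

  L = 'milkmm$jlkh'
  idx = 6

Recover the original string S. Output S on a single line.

Answer: lihmkmkjlm$

Derivation:
LF mapping: 8 2 6 4 9 10 0 3 7 5 1
Walk LF starting at row 6, prepending L[row]:
  step 1: row=6, L[6]='$', prepend. Next row=LF[6]=0
  step 2: row=0, L[0]='m', prepend. Next row=LF[0]=8
  step 3: row=8, L[8]='l', prepend. Next row=LF[8]=7
  step 4: row=7, L[7]='j', prepend. Next row=LF[7]=3
  step 5: row=3, L[3]='k', prepend. Next row=LF[3]=4
  step 6: row=4, L[4]='m', prepend. Next row=LF[4]=9
  step 7: row=9, L[9]='k', prepend. Next row=LF[9]=5
  step 8: row=5, L[5]='m', prepend. Next row=LF[5]=10
  step 9: row=10, L[10]='h', prepend. Next row=LF[10]=1
  step 10: row=1, L[1]='i', prepend. Next row=LF[1]=2
  step 11: row=2, L[2]='l', prepend. Next row=LF[2]=6
Reversed output: lihmkmkjlm$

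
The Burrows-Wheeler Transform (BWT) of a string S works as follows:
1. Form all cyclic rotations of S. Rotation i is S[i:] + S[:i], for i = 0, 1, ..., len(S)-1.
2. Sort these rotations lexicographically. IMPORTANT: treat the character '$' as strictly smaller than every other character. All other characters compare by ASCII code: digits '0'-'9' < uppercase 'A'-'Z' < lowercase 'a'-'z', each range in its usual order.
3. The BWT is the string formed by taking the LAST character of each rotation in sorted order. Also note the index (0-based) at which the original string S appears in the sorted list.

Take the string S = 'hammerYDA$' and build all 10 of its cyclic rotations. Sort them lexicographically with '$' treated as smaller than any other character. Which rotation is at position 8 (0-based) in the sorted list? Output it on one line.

All 10 rotations (rotation i = S[i:]+S[:i]):
  rot[0] = hammerYDA$
  rot[1] = ammerYDA$h
  rot[2] = mmerYDA$ha
  rot[3] = merYDA$ham
  rot[4] = erYDA$hamm
  rot[5] = rYDA$hamme
  rot[6] = YDA$hammer
  rot[7] = DA$hammerY
  rot[8] = A$hammerYD
  rot[9] = $hammerYDA
Sorted (with $ < everything):
  sorted[0] = $hammerYDA
  sorted[1] = A$hammerYD
  sorted[2] = DA$hammerY
  sorted[3] = YDA$hammer
  sorted[4] = ammerYDA$h
  sorted[5] = erYDA$hamm
  sorted[6] = hammerYDA$
  sorted[7] = merYDA$ham
  sorted[8] = mmerYDA$ha
  sorted[9] = rYDA$hamme
sorted[8] = mmerYDA$ha

Answer: mmerYDA$ha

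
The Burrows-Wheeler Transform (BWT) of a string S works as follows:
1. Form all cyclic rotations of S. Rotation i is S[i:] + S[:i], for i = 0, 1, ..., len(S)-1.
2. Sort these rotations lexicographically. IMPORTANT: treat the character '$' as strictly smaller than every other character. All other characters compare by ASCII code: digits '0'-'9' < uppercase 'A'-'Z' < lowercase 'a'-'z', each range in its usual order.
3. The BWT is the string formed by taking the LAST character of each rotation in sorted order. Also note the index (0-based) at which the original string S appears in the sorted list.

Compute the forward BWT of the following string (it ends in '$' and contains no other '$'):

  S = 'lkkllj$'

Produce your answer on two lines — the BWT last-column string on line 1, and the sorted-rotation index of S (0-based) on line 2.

Answer: jllkl$k
5

Derivation:
All 7 rotations (rotation i = S[i:]+S[:i]):
  rot[0] = lkkllj$
  rot[1] = kkllj$l
  rot[2] = kllj$lk
  rot[3] = llj$lkk
  rot[4] = lj$lkkl
  rot[5] = j$lkkll
  rot[6] = $lkkllj
Sorted (with $ < everything):
  sorted[0] = $lkkllj  (last char: 'j')
  sorted[1] = j$lkkll  (last char: 'l')
  sorted[2] = kkllj$l  (last char: 'l')
  sorted[3] = kllj$lk  (last char: 'k')
  sorted[4] = lj$lkkl  (last char: 'l')
  sorted[5] = lkkllj$  (last char: '$')
  sorted[6] = llj$lkk  (last char: 'k')
Last column: jllkl$k
Original string S is at sorted index 5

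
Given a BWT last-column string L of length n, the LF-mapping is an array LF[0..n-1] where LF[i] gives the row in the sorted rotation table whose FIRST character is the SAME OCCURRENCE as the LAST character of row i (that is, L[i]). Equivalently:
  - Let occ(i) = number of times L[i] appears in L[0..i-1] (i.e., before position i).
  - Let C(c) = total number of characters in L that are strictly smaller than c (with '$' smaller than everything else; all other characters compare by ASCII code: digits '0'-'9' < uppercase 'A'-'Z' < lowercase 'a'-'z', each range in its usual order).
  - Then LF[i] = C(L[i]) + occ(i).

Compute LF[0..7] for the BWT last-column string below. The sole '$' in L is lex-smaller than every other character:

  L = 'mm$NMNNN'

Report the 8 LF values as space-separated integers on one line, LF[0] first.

Answer: 6 7 0 2 1 3 4 5

Derivation:
Char counts: '$':1, 'M':1, 'N':4, 'm':2
C (first-col start): C('$')=0, C('M')=1, C('N')=2, C('m')=6
L[0]='m': occ=0, LF[0]=C('m')+0=6+0=6
L[1]='m': occ=1, LF[1]=C('m')+1=6+1=7
L[2]='$': occ=0, LF[2]=C('$')+0=0+0=0
L[3]='N': occ=0, LF[3]=C('N')+0=2+0=2
L[4]='M': occ=0, LF[4]=C('M')+0=1+0=1
L[5]='N': occ=1, LF[5]=C('N')+1=2+1=3
L[6]='N': occ=2, LF[6]=C('N')+2=2+2=4
L[7]='N': occ=3, LF[7]=C('N')+3=2+3=5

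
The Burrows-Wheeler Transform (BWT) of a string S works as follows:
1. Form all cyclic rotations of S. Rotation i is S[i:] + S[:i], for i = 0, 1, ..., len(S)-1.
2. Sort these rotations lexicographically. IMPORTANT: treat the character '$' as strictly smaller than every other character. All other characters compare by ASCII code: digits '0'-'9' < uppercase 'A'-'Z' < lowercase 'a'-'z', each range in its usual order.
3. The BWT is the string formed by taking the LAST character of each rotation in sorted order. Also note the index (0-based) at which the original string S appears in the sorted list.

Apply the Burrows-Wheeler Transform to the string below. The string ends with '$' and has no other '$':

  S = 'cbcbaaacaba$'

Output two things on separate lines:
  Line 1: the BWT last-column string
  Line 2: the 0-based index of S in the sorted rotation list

All 12 rotations (rotation i = S[i:]+S[:i]):
  rot[0] = cbcbaaacaba$
  rot[1] = bcbaaacaba$c
  rot[2] = cbaaacaba$cb
  rot[3] = baaacaba$cbc
  rot[4] = aaacaba$cbcb
  rot[5] = aacaba$cbcba
  rot[6] = acaba$cbcbaa
  rot[7] = caba$cbcbaaa
  rot[8] = aba$cbcbaaac
  rot[9] = ba$cbcbaaaca
  rot[10] = a$cbcbaaacab
  rot[11] = $cbcbaaacaba
Sorted (with $ < everything):
  sorted[0] = $cbcbaaacaba  (last char: 'a')
  sorted[1] = a$cbcbaaacab  (last char: 'b')
  sorted[2] = aaacaba$cbcb  (last char: 'b')
  sorted[3] = aacaba$cbcba  (last char: 'a')
  sorted[4] = aba$cbcbaaac  (last char: 'c')
  sorted[5] = acaba$cbcbaa  (last char: 'a')
  sorted[6] = ba$cbcbaaaca  (last char: 'a')
  sorted[7] = baaacaba$cbc  (last char: 'c')
  sorted[8] = bcbaaacaba$c  (last char: 'c')
  sorted[9] = caba$cbcbaaa  (last char: 'a')
  sorted[10] = cbaaacaba$cb  (last char: 'b')
  sorted[11] = cbcbaaacaba$  (last char: '$')
Last column: abbacaaccab$
Original string S is at sorted index 11

Answer: abbacaaccab$
11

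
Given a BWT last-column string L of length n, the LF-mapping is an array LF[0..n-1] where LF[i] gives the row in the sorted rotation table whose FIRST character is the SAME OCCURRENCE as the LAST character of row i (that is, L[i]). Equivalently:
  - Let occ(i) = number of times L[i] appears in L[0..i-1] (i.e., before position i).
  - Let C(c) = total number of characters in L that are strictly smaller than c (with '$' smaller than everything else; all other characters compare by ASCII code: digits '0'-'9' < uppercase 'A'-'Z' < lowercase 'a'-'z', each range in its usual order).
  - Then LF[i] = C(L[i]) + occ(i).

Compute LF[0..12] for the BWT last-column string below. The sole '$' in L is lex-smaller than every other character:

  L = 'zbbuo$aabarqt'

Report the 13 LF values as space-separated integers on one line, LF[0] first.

Answer: 12 4 5 11 7 0 1 2 6 3 9 8 10

Derivation:
Char counts: '$':1, 'a':3, 'b':3, 'o':1, 'q':1, 'r':1, 't':1, 'u':1, 'z':1
C (first-col start): C('$')=0, C('a')=1, C('b')=4, C('o')=7, C('q')=8, C('r')=9, C('t')=10, C('u')=11, C('z')=12
L[0]='z': occ=0, LF[0]=C('z')+0=12+0=12
L[1]='b': occ=0, LF[1]=C('b')+0=4+0=4
L[2]='b': occ=1, LF[2]=C('b')+1=4+1=5
L[3]='u': occ=0, LF[3]=C('u')+0=11+0=11
L[4]='o': occ=0, LF[4]=C('o')+0=7+0=7
L[5]='$': occ=0, LF[5]=C('$')+0=0+0=0
L[6]='a': occ=0, LF[6]=C('a')+0=1+0=1
L[7]='a': occ=1, LF[7]=C('a')+1=1+1=2
L[8]='b': occ=2, LF[8]=C('b')+2=4+2=6
L[9]='a': occ=2, LF[9]=C('a')+2=1+2=3
L[10]='r': occ=0, LF[10]=C('r')+0=9+0=9
L[11]='q': occ=0, LF[11]=C('q')+0=8+0=8
L[12]='t': occ=0, LF[12]=C('t')+0=10+0=10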